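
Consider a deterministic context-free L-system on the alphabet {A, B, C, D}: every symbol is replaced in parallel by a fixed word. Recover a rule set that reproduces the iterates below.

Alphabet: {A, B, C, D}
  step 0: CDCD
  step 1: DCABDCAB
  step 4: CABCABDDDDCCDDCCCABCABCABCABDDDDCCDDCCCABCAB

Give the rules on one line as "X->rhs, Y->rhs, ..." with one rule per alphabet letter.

A->D, B->CC, C->D, D->CAB

  step 0 ⇒ step 1: CDCD ⇒ D·CAB·D·CAB
    C ↦ D
    D ↦ CAB
    A ↦ D  (constrained at step 1)
    B ↦ CC  (constrained at step 1)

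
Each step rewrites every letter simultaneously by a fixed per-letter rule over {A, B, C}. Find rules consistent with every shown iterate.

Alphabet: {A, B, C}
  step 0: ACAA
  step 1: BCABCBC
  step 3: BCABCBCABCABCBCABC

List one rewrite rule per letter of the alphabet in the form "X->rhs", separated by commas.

A->BC, B->BC, C->A

  step 0 ⇒ step 1: ACAA ⇒ BC·A·BC·BC
    A ↦ BC
    C ↦ A
    B ↦ BC  (constrained at step 1)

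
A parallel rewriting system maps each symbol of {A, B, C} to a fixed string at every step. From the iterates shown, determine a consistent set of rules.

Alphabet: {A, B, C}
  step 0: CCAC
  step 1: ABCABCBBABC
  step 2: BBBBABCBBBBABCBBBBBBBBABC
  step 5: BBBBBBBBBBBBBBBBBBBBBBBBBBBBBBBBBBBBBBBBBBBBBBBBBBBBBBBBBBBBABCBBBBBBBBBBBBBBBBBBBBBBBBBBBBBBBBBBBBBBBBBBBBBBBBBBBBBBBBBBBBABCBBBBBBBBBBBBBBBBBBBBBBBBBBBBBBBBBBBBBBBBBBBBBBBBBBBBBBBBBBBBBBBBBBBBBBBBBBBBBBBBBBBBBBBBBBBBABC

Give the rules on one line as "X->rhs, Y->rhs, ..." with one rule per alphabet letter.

A->BB, B->BB, C->ABC

  step 1 ⇒ step 2: ABCABCBBABC ⇒ BB·BB·ABC·BB·BB·ABC·BB·BB·BB·BB·ABC
    A ↦ BB
    B ↦ BB
    C ↦ ABC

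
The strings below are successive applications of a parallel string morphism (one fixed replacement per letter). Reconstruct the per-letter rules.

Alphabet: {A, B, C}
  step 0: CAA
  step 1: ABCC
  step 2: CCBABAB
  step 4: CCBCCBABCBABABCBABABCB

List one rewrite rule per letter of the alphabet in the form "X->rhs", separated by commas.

A->C, B->CB, C->AB

  step 1 ⇒ step 2: ABCC ⇒ C·CB·AB·AB
    A ↦ C
    B ↦ CB
    C ↦ AB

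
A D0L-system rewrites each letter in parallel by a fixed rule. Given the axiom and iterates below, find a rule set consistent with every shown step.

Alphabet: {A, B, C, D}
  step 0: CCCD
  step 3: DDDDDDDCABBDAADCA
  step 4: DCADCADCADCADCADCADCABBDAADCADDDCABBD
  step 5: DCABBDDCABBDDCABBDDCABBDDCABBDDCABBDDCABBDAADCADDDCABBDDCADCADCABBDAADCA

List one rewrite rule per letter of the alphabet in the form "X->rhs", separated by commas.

  step 4 ⇒ step 5: DCADCADCADCADCADCADCABBDAADCADDDCABBD ⇒ DCA·BB·D·DCA·BB·D·DCA·BB·D·DCA·BB·D·DCA·BB·D·DCA·BB·D·DCA·BB·D·A·A·DCA·D·D·DCA·BB·D·DCA·DCA·DCA·BB·D·A·A·DCA
    A ↦ D
    B ↦ A
    C ↦ BB
    D ↦ DCA

A->D, B->A, C->BB, D->DCA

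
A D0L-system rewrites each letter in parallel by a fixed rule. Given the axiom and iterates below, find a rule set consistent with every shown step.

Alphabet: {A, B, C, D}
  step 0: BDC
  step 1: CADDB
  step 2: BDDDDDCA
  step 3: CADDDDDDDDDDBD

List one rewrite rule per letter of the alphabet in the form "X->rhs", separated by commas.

  step 2 ⇒ step 3: BDDDDDCA ⇒ CA·DD·DD·DD·DD·DD·B·D
    A ↦ D
    B ↦ CA
    C ↦ B
    D ↦ DD

A->D, B->CA, C->B, D->DD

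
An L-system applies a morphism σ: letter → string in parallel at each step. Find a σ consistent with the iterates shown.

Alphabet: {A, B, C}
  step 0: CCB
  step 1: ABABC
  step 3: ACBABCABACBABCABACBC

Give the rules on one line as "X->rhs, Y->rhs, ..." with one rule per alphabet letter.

A->ACB, B->C, C->AB

  step 0 ⇒ step 1: CCB ⇒ AB·AB·C
    B ↦ C
    C ↦ AB
    A ↦ ACB  (constrained at step 1)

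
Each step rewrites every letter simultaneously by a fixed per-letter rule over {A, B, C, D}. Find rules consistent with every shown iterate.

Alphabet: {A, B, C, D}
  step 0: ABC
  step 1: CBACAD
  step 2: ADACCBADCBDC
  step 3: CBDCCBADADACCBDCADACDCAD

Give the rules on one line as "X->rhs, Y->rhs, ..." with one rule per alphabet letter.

  step 2 ⇒ step 3: ADACCBADCBDC ⇒ CB·DC·CB·AD·AD·AC·CB·DC·AD·AC·DC·AD
    A ↦ CB
    B ↦ AC
    C ↦ AD
    D ↦ DC

A->CB, B->AC, C->AD, D->DC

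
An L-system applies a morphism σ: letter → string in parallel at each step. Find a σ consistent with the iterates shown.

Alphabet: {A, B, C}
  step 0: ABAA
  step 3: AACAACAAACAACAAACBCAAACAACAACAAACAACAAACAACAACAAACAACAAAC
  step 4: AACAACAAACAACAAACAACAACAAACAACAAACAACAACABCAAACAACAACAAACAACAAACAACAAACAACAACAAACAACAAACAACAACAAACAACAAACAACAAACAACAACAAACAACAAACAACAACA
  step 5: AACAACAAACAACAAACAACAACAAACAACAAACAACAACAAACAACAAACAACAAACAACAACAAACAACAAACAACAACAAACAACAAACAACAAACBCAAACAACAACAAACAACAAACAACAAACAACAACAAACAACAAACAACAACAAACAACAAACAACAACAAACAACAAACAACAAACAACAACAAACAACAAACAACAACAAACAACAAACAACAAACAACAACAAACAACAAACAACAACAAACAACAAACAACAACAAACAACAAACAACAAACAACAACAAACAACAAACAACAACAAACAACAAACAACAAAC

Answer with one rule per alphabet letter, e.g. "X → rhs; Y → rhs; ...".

  step 4 ⇒ step 5: AACAACAAACAACAAACAACAACAAACAACAAACAACAACABCAAACAACAACAAACAACAAACAACAAACAACAACAAACAACAAACAACAACAAACAACAAACAACAAACAACAACAAACAACAAACAACAACA ⇒ AAC·AAC·A·AAC·AAC·A·AAC·AAC·AAC·A·AAC·AAC·A·AAC·AAC·AAC·A·AAC·AAC·A·AAC·AAC·A·AAC·AAC·AAC·A·AAC·AAC·A·AAC·AAC·AAC·A·AAC·AAC·A·AAC·AAC·A·AAC·BC·A·AAC·AAC·AAC·A·AAC·AAC·A·AAC·AAC·A·AAC·AAC·AAC·A·AAC·AAC·A·AAC·AAC·AAC·A·AAC·AAC·A·AAC·AAC·AAC·A·AAC·AAC·A·AAC·AAC·A·AAC·AAC·AAC·A·AAC·AAC·A·AAC·AAC·AAC·A·AAC·AAC·A·AAC·AAC·A·AAC·AAC·AAC·A·AAC·AAC·A·AAC·AAC·AAC·A·AAC·AAC·A·AAC·AAC·AAC·A·AAC·AAC·A·AAC·AAC·A·AAC·AAC·AAC·A·AAC·AAC·A·AAC·AAC·AAC·A·AAC·AAC·A·AAC·AAC·A·AAC
    A ↦ AAC
    B ↦ BC
    C ↦ A

A->AAC, B->BC, C->A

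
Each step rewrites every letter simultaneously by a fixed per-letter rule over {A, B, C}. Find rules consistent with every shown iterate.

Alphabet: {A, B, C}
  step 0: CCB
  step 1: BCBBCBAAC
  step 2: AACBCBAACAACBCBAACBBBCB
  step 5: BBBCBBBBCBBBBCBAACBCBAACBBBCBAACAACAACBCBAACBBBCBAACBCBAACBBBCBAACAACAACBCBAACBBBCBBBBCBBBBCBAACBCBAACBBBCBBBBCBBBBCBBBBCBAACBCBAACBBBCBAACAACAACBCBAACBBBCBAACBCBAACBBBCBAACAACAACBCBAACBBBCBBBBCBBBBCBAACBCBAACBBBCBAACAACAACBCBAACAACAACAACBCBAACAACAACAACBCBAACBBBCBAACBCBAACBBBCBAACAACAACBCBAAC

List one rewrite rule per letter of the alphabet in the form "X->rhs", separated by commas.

  step 1 ⇒ step 2: BCBBCBAAC ⇒ AAC·BCB·AAC·AAC·BCB·AAC·B·B·BCB
    A ↦ B
    B ↦ AAC
    C ↦ BCB

A->B, B->AAC, C->BCB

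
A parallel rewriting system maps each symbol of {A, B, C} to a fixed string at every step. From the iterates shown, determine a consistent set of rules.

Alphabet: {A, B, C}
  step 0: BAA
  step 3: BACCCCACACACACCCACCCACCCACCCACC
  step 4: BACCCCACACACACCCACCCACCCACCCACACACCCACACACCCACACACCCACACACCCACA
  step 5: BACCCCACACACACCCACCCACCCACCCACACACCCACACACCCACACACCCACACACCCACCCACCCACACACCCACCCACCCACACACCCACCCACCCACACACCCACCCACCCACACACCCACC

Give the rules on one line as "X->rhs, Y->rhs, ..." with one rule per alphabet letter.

  step 4 ⇒ step 5: BACCCCACACACACCCACCCACCCACCCACACACCCACACACCCACACACCCACACACCCACA ⇒ BAC·CC·CA·CA·CA·CA·CC·CA·CC·CA·CC·CA·CC·CA·CA·CA·CC·CA·CA·CA·CC·CA·CA·CA·CC·CA·CA·CA·CC·CA·CC·CA·CC·CA·CA·CA·CC·CA·CC·CA·CC·CA·CA·CA·CC·CA·CC·CA·CC·CA·CA·CA·CC·CA·CC·CA·CC·CA·CA·CA·CC·CA·CC
    A ↦ CC
    B ↦ BAC
    C ↦ CA

A->CC, B->BAC, C->CA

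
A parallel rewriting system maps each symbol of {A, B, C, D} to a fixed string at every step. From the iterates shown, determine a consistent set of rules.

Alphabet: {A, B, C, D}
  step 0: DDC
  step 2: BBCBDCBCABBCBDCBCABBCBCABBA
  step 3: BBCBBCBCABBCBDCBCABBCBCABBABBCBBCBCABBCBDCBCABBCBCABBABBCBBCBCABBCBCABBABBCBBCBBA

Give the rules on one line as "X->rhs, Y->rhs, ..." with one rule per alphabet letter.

  step 2 ⇒ step 3: BBCBDCBCABBCBDCBCABBCBCABBA ⇒ BBC·BBC·BCA·BBC·BDC·BCA·BBC·BCA·BBA·BBC·BBC·BCA·BBC·BDC·BCA·BBC·BCA·BBA·BBC·BBC·BCA·BBC·BCA·BBA·BBC·BBC·BBA
    A ↦ BBA
    B ↦ BBC
    C ↦ BCA
    D ↦ BDC

A->BBA, B->BBC, C->BCA, D->BDC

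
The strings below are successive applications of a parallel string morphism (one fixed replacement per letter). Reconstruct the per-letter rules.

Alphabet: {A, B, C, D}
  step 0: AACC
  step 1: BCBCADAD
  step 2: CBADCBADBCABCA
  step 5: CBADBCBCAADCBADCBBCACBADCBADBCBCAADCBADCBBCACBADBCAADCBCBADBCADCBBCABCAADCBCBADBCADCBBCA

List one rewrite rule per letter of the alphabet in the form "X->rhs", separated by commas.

  step 1 ⇒ step 2: BCBCADAD ⇒ CB·AD·CB·AD·BC·A·BC·A
    A ↦ BC
    B ↦ CB
    C ↦ AD
    D ↦ A

A->BC, B->CB, C->AD, D->A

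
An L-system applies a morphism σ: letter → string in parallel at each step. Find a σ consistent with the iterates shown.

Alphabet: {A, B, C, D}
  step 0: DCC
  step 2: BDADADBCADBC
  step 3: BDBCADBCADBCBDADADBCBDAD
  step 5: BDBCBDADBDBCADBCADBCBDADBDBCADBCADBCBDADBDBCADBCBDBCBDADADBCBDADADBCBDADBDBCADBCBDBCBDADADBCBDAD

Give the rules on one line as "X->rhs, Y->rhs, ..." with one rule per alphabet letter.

A->AD, B->BD, C->AD, D->BC

  step 2 ⇒ step 3: BDADADBCADBC ⇒ BD·BC·AD·BC·AD·BC·BD·AD·AD·BC·BD·AD
    A ↦ AD
    B ↦ BD
    C ↦ AD
    D ↦ BC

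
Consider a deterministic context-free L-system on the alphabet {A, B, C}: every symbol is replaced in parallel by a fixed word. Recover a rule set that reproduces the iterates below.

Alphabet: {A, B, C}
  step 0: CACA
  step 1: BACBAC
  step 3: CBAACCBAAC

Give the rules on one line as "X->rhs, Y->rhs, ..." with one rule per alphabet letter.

A->C, B->A, C->BA

  step 0 ⇒ step 1: CACA ⇒ BA·C·BA·C
    A ↦ C
    C ↦ BA
    B ↦ A  (constrained at step 1)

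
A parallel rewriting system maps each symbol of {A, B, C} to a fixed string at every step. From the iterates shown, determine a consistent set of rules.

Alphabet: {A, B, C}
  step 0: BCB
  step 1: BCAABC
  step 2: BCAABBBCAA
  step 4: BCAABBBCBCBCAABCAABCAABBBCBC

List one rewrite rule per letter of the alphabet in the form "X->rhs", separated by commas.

A->B, B->BC, C->AA

  step 1 ⇒ step 2: BCAABC ⇒ BC·AA·B·B·BC·AA
    A ↦ B
    B ↦ BC
    C ↦ AA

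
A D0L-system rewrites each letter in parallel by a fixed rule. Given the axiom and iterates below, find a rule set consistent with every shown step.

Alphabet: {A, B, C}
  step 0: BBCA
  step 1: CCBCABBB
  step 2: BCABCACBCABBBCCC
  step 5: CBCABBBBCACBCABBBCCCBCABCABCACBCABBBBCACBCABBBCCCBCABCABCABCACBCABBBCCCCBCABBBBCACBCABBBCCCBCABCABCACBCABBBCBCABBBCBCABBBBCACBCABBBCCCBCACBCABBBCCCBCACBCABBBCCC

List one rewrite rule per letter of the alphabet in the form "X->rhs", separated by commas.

A->BBB, B->C, C->BCA

  step 1 ⇒ step 2: CCBCABBB ⇒ BCA·BCA·C·BCA·BBB·C·C·C
    A ↦ BBB
    B ↦ C
    C ↦ BCA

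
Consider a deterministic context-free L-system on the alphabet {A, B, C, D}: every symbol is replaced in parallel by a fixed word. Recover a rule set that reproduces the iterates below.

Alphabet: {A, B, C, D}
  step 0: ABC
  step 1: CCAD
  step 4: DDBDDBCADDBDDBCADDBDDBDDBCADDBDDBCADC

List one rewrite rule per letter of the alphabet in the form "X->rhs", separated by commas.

A->C, B->CA, C->D, D->DDB

  step 0 ⇒ step 1: ABC ⇒ C·CA·D
    A ↦ C
    B ↦ CA
    C ↦ D
    D ↦ DDB  (constrained at step 1)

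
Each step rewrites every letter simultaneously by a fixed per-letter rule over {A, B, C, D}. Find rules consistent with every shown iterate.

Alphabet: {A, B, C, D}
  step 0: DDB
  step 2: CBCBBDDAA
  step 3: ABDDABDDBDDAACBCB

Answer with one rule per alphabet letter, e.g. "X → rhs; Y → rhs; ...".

  step 2 ⇒ step 3: CBCBBDDAA ⇒ A·BDD·A·BDD·BDD·A·A·CB·CB
    A ↦ CB
    B ↦ BDD
    C ↦ A
    D ↦ A

A->CB, B->BDD, C->A, D->A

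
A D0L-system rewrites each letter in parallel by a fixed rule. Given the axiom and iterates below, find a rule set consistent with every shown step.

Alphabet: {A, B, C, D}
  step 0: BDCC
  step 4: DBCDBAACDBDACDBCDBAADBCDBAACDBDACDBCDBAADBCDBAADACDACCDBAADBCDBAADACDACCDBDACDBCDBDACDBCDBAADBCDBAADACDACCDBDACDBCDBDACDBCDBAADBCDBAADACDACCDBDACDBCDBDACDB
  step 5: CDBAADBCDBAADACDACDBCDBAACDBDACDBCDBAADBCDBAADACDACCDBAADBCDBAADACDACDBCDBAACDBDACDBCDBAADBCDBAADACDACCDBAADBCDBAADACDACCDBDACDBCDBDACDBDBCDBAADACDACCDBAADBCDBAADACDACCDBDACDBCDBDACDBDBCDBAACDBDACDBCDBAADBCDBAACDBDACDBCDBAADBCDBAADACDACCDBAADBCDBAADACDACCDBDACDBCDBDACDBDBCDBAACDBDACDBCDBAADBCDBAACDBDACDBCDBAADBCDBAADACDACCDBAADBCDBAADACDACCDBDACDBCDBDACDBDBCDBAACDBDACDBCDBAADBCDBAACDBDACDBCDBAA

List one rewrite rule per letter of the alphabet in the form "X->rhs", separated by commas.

  step 4 ⇒ step 5: DBCDBAACDBDACDBCDBAADBCDBAACDBDACDBCDBAADBCDBAADACDACCDBAADBCDBAADACDACCDBDACDBCDBDACDBCDBAADBCDBAADACDACCDBDACDBCDBDACDBCDBAADBCDBAADACDACCDBDACDBCDBDACDB ⇒ CDB·AA·DB·CDB·AA·DAC·DAC·DB·CDB·AA·CDB·DAC·DB·CDB·AA·DB·CDB·AA·DAC·DAC·CDB·AA·DB·CDB·AA·DAC·DAC·DB·CDB·AA·CDB·DAC·DB·CDB·AA·DB·CDB·AA·DAC·DAC·CDB·AA·DB·CDB·AA·DAC·DAC·CDB·DAC·DB·CDB·DAC·DB·DB·CDB·AA·DAC·DAC·CDB·AA·DB·CDB·AA·DAC·DAC·CDB·DAC·DB·CDB·DAC·DB·DB·CDB·AA·CDB·DAC·DB·CDB·AA·DB·CDB·AA·CDB·DAC·DB·CDB·AA·DB·CDB·AA·DAC·DAC·CDB·AA·DB·CDB·AA·DAC·DAC·CDB·DAC·DB·CDB·DAC·DB·DB·CDB·AA·CDB·DAC·DB·CDB·AA·DB·CDB·AA·CDB·DAC·DB·CDB·AA·DB·CDB·AA·DAC·DAC·CDB·AA·DB·CDB·AA·DAC·DAC·CDB·DAC·DB·CDB·DAC·DB·DB·CDB·AA·CDB·DAC·DB·CDB·AA·DB·CDB·AA·CDB·DAC·DB·CDB·AA
    A ↦ DAC
    B ↦ AA
    C ↦ DB
    D ↦ CDB

A->DAC, B->AA, C->DB, D->CDB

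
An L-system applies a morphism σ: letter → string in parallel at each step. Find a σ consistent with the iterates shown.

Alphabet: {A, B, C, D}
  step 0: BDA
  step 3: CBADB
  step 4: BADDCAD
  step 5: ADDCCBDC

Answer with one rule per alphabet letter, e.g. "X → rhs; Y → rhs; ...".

  step 4 ⇒ step 5: BADDCAD ⇒ AD·D·C·C·B·D·C
    A ↦ D
    B ↦ AD
    C ↦ B
    D ↦ C

A->D, B->AD, C->B, D->C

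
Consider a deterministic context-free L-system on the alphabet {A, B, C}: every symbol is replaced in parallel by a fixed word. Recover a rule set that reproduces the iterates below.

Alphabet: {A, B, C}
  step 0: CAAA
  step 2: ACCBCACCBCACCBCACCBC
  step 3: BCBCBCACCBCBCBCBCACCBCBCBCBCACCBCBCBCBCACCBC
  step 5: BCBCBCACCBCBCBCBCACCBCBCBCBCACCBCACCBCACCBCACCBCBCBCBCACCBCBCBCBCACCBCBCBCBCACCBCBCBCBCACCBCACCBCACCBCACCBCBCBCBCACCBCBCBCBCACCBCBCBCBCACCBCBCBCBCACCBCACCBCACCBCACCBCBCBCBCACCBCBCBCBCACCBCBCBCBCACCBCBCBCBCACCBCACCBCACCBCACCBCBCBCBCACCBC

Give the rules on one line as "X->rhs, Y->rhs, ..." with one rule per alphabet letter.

A->BC, B->ACC, C->BC

  step 2 ⇒ step 3: ACCBCACCBCACCBCACCBC ⇒ BC·BC·BC·ACC·BC·BC·BC·BC·ACC·BC·BC·BC·BC·ACC·BC·BC·BC·BC·ACC·BC
    A ↦ BC
    B ↦ ACC
    C ↦ BC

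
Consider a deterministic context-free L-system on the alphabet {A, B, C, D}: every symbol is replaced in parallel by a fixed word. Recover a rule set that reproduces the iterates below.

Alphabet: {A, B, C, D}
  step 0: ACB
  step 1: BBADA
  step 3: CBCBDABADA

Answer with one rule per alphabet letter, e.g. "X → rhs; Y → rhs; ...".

  step 0 ⇒ step 1: ACB ⇒ B·BA·DA
    A ↦ B
    B ↦ DA
    C ↦ BA
    D ↦ C  (constrained at step 1)

A->B, B->DA, C->BA, D->C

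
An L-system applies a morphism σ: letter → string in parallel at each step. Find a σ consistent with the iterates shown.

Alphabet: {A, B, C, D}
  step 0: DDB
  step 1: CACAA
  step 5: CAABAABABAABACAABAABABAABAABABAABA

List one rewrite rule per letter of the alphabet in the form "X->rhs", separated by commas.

  step 0 ⇒ step 1: DDB ⇒ CA·CA·A
    B ↦ A
    D ↦ CA
    A ↦ BA  (constrained at step 1)
    C ↦ D  (constrained at step 1)

A->BA, B->A, C->D, D->CA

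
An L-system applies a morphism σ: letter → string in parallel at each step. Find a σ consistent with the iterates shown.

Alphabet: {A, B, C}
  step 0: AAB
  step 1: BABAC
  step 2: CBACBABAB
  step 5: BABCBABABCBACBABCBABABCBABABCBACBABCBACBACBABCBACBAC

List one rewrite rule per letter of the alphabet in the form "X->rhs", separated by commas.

A->BA, B->C, C->BAB

  step 1 ⇒ step 2: BABAC ⇒ C·BA·C·BA·BAB
    A ↦ BA
    B ↦ C
    C ↦ BAB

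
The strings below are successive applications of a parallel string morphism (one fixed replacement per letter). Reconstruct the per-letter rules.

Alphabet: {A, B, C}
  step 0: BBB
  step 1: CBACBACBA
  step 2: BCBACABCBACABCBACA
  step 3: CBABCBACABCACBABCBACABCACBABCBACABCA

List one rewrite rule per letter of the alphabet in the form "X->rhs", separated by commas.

A->CA, B->CBA, C->B

  step 2 ⇒ step 3: BCBACABCBACABCBACA ⇒ CBA·B·CBA·CA·B·CA·CBA·B·CBA·CA·B·CA·CBA·B·CBA·CA·B·CA
    A ↦ CA
    B ↦ CBA
    C ↦ B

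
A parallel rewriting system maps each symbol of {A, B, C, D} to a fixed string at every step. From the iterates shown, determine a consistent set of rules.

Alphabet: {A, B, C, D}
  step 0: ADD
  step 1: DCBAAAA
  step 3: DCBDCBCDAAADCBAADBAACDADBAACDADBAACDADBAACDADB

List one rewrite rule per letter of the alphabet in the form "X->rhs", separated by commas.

  step 0 ⇒ step 1: ADD ⇒ DCB·AA·AA
    A ↦ DCB
    D ↦ AA
    B ↦ DB  (constrained at step 1)
    C ↦ CDA  (constrained at step 1)

A->DCB, B->DB, C->CDA, D->AA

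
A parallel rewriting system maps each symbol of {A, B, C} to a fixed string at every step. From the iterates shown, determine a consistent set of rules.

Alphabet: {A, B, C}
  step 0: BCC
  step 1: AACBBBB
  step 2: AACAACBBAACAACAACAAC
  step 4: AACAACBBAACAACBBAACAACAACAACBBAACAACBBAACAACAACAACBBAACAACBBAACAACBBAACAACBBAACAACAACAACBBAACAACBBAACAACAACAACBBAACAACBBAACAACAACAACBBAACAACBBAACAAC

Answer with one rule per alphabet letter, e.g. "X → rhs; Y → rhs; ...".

A->AAC, B->AAC, C->BB

  step 1 ⇒ step 2: AACBBBB ⇒ AAC·AAC·BB·AAC·AAC·AAC·AAC
    A ↦ AAC
    B ↦ AAC
    C ↦ BB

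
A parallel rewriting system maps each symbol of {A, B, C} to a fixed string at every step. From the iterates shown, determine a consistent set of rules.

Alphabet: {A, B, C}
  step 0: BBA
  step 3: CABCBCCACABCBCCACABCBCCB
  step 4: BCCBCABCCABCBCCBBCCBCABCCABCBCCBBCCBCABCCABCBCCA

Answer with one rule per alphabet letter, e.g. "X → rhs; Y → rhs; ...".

  step 3 ⇒ step 4: CABCBCCACABCBCCACABCBCCB ⇒ BC·CB·CA·BC·CA·BC·BC·CB·BC·CB·CA·BC·CA·BC·BC·CB·BC·CB·CA·BC·CA·BC·BC·CA
    A ↦ CB
    B ↦ CA
    C ↦ BC

A->CB, B->CA, C->BC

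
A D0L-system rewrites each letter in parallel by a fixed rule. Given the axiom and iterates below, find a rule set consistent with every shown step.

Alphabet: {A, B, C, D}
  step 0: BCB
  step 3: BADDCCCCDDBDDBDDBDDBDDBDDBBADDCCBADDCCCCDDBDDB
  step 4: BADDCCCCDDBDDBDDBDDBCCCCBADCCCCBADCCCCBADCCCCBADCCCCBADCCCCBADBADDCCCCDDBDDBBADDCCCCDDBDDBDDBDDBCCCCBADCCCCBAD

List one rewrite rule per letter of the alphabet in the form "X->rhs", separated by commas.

  step 3 ⇒ step 4: BADDCCCCDDBDDBDDBDDBDDBDDBBADDCCBADDCCCCDDBDDB ⇒ BAD·D·CC·CC·DDB·DDB·DDB·DDB·CC·CC·BAD·CC·CC·BAD·CC·CC·BAD·CC·CC·BAD·CC·CC·BAD·CC·CC·BAD·BAD·D·CC·CC·DDB·DDB·BAD·D·CC·CC·DDB·DDB·DDB·DDB·CC·CC·BAD·CC·CC·BAD
    A ↦ D
    B ↦ BAD
    C ↦ DDB
    D ↦ CC

A->D, B->BAD, C->DDB, D->CC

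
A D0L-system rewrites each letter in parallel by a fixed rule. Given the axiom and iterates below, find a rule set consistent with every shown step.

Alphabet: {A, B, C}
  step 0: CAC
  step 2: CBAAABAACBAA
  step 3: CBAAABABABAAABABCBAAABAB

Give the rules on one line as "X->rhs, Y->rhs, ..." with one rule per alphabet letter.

A->AB, B->AA, C->CB

  step 2 ⇒ step 3: CBAAABAACBAA ⇒ CB·AA·AB·AB·AB·AA·AB·AB·CB·AA·AB·AB
    A ↦ AB
    B ↦ AA
    C ↦ CB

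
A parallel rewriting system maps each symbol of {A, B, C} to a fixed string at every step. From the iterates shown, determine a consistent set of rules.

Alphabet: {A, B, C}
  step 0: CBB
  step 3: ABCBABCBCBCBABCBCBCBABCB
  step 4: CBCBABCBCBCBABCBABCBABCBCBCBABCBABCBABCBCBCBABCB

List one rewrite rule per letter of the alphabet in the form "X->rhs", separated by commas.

  step 3 ⇒ step 4: ABCBABCBCBCBABCBCBCBABCB ⇒ CB·CB·AB·CB·CB·CB·AB·CB·AB·CB·AB·CB·CB·CB·AB·CB·AB·CB·AB·CB·CB·CB·AB·CB
    A ↦ CB
    B ↦ CB
    C ↦ AB

A->CB, B->CB, C->AB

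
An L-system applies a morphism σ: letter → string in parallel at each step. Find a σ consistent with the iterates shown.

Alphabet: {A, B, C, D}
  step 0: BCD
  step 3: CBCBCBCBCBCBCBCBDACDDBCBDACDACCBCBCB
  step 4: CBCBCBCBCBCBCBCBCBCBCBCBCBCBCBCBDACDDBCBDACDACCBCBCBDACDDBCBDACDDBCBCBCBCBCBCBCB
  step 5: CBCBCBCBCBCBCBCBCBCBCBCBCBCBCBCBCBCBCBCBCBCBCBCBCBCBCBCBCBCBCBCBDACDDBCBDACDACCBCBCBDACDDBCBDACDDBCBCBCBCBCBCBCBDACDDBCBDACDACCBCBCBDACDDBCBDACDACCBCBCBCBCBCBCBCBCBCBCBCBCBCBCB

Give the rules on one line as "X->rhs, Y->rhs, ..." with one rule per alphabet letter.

A->DDB, B->CB, C->CB, D->DAC

  step 4 ⇒ step 5: CBCBCBCBCBCBCBCBCBCBCBCBCBCBCBCBDACDDBCBDACDACCBCBCBDACDDBCBDACDDBCBCBCBCBCBCBCB ⇒ CB·CB·CB·CB·CB·CB·CB·CB·CB·CB·CB·CB·CB·CB·CB·CB·CB·CB·CB·CB·CB·CB·CB·CB·CB·CB·CB·CB·CB·CB·CB·CB·DAC·DDB·CB·DAC·DAC·CB·CB·CB·DAC·DDB·CB·DAC·DDB·CB·CB·CB·CB·CB·CB·CB·DAC·DDB·CB·DAC·DAC·CB·CB·CB·DAC·DDB·CB·DAC·DAC·CB·CB·CB·CB·CB·CB·CB·CB·CB·CB·CB·CB·CB·CB·CB
    A ↦ DDB
    B ↦ CB
    C ↦ CB
    D ↦ DAC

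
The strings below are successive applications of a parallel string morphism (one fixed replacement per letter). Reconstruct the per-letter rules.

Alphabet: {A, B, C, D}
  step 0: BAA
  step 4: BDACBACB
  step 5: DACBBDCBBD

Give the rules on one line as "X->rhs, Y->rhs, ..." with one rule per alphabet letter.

A->CB, B->D, C->B, D->A

  step 4 ⇒ step 5: BDACBACB ⇒ D·A·CB·B·D·CB·B·D
    A ↦ CB
    B ↦ D
    C ↦ B
    D ↦ A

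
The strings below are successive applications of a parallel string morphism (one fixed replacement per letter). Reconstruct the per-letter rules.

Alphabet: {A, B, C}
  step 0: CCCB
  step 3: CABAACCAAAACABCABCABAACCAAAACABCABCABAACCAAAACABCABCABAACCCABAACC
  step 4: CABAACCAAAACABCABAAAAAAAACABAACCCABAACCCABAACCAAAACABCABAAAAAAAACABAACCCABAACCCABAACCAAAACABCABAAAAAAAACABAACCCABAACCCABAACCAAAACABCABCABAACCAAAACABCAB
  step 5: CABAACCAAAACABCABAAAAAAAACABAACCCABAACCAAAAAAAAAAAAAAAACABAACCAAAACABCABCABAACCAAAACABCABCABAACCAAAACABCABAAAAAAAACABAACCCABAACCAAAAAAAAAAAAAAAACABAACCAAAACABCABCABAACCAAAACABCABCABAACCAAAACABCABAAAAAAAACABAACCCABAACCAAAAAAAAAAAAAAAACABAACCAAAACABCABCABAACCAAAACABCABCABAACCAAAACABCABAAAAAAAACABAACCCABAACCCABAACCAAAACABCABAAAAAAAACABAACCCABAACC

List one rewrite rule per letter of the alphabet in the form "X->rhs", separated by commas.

  step 4 ⇒ step 5: CABAACCAAAACABCABAAAAAAAACABAACCCABAACCCABAACCAAAACABCABAAAAAAAACABAACCCABAACCCABAACCAAAACABCABAAAAAAAACABAACCCABAACCCABAACCAAAACABCABCABAACCAAAACABCAB ⇒ CAB·AA·CC·AA·AA·CAB·CAB·AA·AA·AA·AA·CAB·AA·CC·CAB·AA·CC·AA·AA·AA·AA·AA·AA·AA·AA·CAB·AA·CC·AA·AA·CAB·CAB·CAB·AA·CC·AA·AA·CAB·CAB·CAB·AA·CC·AA·AA·CAB·CAB·AA·AA·AA·AA·CAB·AA·CC·CAB·AA·CC·AA·AA·AA·AA·AA·AA·AA·AA·CAB·AA·CC·AA·AA·CAB·CAB·CAB·AA·CC·AA·AA·CAB·CAB·CAB·AA·CC·AA·AA·CAB·CAB·AA·AA·AA·AA·CAB·AA·CC·CAB·AA·CC·AA·AA·AA·AA·AA·AA·AA·AA·CAB·AA·CC·AA·AA·CAB·CAB·CAB·AA·CC·AA·AA·CAB·CAB·CAB·AA·CC·AA·AA·CAB·CAB·AA·AA·AA·AA·CAB·AA·CC·CAB·AA·CC·CAB·AA·CC·AA·AA·CAB·CAB·AA·AA·AA·AA·CAB·AA·CC·CAB·AA·CC
    A ↦ AA
    B ↦ CC
    C ↦ CAB

A->AA, B->CC, C->CAB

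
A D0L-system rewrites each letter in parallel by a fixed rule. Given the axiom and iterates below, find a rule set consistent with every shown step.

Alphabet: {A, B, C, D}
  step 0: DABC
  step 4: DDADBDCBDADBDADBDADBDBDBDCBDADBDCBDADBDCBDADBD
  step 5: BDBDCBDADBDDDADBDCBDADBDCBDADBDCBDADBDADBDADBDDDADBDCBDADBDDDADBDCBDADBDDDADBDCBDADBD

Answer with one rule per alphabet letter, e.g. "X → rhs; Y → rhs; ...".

  step 4 ⇒ step 5: DDADBDCBDADBDADBDADBDBDBDCBDADBDCBDADBDCBDADBD ⇒ BD·BD·C·BD·AD·BD·DD·AD·BD·C·BD·AD·BD·C·BD·AD·BD·C·BD·AD·BD·AD·BD·AD·BD·DD·AD·BD·C·BD·AD·BD·DD·AD·BD·C·BD·AD·BD·DD·AD·BD·C·BD·AD·BD
    A ↦ C
    B ↦ AD
    C ↦ DD
    D ↦ BD

A->C, B->AD, C->DD, D->BD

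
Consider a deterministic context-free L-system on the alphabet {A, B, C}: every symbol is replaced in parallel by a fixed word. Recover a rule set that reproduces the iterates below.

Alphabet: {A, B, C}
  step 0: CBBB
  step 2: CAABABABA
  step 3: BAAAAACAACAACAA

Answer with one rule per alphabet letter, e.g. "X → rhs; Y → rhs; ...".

  step 2 ⇒ step 3: CAABABABA ⇒ BA·AA·AA·C·AA·C·AA·C·AA
    A ↦ AA
    B ↦ C
    C ↦ BA

A->AA, B->C, C->BA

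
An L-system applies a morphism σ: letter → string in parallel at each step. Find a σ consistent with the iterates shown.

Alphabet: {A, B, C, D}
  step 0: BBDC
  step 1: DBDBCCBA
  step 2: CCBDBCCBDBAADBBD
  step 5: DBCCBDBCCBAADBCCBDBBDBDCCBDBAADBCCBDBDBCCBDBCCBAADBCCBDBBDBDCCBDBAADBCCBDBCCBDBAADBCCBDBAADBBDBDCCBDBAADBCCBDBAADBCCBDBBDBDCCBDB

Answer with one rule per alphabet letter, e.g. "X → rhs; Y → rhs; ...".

A->BD, B->DB, C->A, D->CCB

  step 1 ⇒ step 2: DBDBCCBA ⇒ CCB·DB·CCB·DB·A·A·DB·BD
    A ↦ BD
    B ↦ DB
    C ↦ A
    D ↦ CCB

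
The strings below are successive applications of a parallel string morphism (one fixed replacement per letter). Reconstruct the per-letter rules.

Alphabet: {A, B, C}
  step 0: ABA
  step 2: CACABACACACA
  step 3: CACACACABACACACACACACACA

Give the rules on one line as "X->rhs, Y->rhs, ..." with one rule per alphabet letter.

  step 2 ⇒ step 3: CACABACACACA ⇒ CA·CA·CA·CA·BA·CA·CA·CA·CA·CA·CA·CA
    A ↦ CA
    B ↦ BA
    C ↦ CA

A->CA, B->BA, C->CA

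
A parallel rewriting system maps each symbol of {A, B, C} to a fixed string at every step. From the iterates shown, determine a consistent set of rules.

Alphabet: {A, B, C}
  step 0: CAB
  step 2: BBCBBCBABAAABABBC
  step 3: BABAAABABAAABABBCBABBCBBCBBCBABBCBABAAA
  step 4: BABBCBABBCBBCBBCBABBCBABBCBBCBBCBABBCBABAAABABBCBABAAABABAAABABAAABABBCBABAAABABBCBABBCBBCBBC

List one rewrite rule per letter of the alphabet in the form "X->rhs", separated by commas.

A->BBC, B->BA, C->AA

  step 3 ⇒ step 4: BABAAABABAAABABBCBABBCBBCBBCBABBCBABAAA ⇒ BA·BBC·BA·BBC·BBC·BBC·BA·BBC·BA·BBC·BBC·BBC·BA·BBC·BA·BA·AA·BA·BBC·BA·BA·AA·BA·BA·AA·BA·BA·AA·BA·BBC·BA·BA·AA·BA·BBC·BA·BBC·BBC·BBC
    A ↦ BBC
    B ↦ BA
    C ↦ AA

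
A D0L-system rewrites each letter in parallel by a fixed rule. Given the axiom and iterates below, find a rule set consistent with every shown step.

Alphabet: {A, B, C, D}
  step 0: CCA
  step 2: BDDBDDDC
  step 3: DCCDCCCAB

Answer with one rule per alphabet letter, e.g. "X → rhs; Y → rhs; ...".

A->BD, B->D, C->AB, D->C

  step 2 ⇒ step 3: BDDBDDDC ⇒ D·C·C·D·C·C·C·AB
    B ↦ D
    C ↦ AB
    D ↦ C
    A ↦ BD  (constrained at step 0)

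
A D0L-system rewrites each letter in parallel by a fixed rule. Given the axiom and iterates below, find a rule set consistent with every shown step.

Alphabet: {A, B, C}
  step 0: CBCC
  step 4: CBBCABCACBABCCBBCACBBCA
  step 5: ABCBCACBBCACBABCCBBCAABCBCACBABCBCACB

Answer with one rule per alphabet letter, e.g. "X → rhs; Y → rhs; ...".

  step 4 ⇒ step 5: CBBCABCACBABCCBBCACBBCA ⇒ A·BC·BC·A·CB·BC·A·CB·A·BC·CB·BC·A·A·BC·BC·A·CB·A·BC·BC·A·CB
    A ↦ CB
    B ↦ BC
    C ↦ A

A->CB, B->BC, C->A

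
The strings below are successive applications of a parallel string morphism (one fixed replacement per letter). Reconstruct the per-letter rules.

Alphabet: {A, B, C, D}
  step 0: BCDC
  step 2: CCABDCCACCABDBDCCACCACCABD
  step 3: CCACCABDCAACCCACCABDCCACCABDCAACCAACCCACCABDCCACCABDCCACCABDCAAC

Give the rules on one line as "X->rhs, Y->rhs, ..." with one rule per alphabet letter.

A->BD, B->CA, C->CCA, D->AC

  step 2 ⇒ step 3: CCABDCCACCABDBDCCACCACCABD ⇒ CCA·CCA·BD·CA·AC·CCA·CCA·BD·CCA·CCA·BD·CA·AC·CA·AC·CCA·CCA·BD·CCA·CCA·BD·CCA·CCA·BD·CA·AC
    A ↦ BD
    B ↦ CA
    C ↦ CCA
    D ↦ AC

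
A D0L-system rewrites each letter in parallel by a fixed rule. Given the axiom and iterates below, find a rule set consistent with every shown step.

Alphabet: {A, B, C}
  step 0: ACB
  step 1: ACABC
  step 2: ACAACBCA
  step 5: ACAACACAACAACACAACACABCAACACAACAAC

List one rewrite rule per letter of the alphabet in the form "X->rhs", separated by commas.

A->AC, B->BC, C->A

  step 1 ⇒ step 2: ACABC ⇒ AC·A·AC·BC·A
    A ↦ AC
    B ↦ BC
    C ↦ A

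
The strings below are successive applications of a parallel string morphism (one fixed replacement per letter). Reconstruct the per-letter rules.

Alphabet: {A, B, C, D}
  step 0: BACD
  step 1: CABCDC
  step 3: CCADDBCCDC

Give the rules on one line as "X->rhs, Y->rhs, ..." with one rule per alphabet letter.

A->BC, B->CA, C->D, D->C

  step 0 ⇒ step 1: BACD ⇒ CA·BC·D·C
    A ↦ BC
    B ↦ CA
    C ↦ D
    D ↦ C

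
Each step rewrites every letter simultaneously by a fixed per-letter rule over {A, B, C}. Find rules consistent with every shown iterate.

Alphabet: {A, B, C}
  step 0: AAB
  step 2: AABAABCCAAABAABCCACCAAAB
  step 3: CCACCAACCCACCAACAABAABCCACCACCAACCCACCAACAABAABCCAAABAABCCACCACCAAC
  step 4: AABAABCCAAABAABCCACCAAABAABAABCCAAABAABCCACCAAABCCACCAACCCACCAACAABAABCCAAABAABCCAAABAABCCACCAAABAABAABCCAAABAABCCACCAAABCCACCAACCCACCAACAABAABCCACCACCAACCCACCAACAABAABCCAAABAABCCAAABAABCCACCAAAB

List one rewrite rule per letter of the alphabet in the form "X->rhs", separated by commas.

A->CCA, B->AC, C->AAB

  step 3 ⇒ step 4: CCACCAACCCACCAACAABAABCCACCACCAACCCACCAACAABAABCCAAABAABCCACCACCAAC ⇒ AAB·AAB·CCA·AAB·AAB·CCA·CCA·AAB·AAB·AAB·CCA·AAB·AAB·CCA·CCA·AAB·CCA·CCA·AC·CCA·CCA·AC·AAB·AAB·CCA·AAB·AAB·CCA·AAB·AAB·CCA·CCA·AAB·AAB·AAB·CCA·AAB·AAB·CCA·CCA·AAB·CCA·CCA·AC·CCA·CCA·AC·AAB·AAB·CCA·CCA·CCA·AC·CCA·CCA·AC·AAB·AAB·CCA·AAB·AAB·CCA·AAB·AAB·CCA·CCA·AAB
    A ↦ CCA
    B ↦ AC
    C ↦ AAB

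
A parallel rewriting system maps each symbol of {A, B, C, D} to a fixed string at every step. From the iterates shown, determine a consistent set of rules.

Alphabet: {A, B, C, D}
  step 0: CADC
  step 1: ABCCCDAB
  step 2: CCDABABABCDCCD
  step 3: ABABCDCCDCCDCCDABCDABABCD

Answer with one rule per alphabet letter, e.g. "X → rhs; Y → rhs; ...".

A->CC, B->D, C->AB, D->CD

  step 2 ⇒ step 3: CCDABABABCDCCD ⇒ AB·AB·CD·CC·D·CC·D·CC·D·AB·CD·AB·AB·CD
    A ↦ CC
    B ↦ D
    C ↦ AB
    D ↦ CD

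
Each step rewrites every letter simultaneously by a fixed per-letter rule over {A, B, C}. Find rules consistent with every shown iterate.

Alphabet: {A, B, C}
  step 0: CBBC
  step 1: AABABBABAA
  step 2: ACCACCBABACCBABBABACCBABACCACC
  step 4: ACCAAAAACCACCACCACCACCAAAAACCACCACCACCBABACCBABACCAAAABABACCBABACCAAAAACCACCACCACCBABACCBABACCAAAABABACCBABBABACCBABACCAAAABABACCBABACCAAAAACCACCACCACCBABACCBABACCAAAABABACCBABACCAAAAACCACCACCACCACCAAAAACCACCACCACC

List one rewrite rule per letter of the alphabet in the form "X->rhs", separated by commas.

  step 1 ⇒ step 2: AABABBABAA ⇒ ACC·ACC·BAB·ACC·BAB·BAB·ACC·BAB·ACC·ACC
    A ↦ ACC
    B ↦ BAB
  step 0 ⇒ step 1: CBBC ⇒ AA·BAB·BAB·AA
    C ↦ AA

A->ACC, B->BAB, C->AA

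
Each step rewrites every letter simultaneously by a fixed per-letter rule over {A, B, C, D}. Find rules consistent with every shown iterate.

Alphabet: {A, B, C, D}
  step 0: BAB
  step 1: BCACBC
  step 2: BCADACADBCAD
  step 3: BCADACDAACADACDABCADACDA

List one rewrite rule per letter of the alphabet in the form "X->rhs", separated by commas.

A->AC, B->BC, C->AD, D->DA

  step 2 ⇒ step 3: BCADACADBCAD ⇒ BC·AD·AC·DA·AC·AD·AC·DA·BC·AD·AC·DA
    A ↦ AC
    B ↦ BC
    C ↦ AD
    D ↦ DA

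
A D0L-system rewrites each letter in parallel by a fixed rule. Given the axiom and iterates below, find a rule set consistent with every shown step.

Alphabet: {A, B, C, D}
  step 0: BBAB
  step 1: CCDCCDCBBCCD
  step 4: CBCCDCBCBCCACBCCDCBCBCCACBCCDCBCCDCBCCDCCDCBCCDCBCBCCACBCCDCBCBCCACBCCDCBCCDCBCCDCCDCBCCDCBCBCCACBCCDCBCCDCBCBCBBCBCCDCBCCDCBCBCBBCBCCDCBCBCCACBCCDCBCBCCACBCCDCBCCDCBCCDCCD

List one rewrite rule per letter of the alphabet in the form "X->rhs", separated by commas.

  step 0 ⇒ step 1: BBAB ⇒ CCD·CCD·CBB·CCD
    A ↦ CBB
    B ↦ CCD
    C ↦ CB  (constrained at step 1)
    D ↦ CCA  (constrained at step 1)

A->CBB, B->CCD, C->CB, D->CCA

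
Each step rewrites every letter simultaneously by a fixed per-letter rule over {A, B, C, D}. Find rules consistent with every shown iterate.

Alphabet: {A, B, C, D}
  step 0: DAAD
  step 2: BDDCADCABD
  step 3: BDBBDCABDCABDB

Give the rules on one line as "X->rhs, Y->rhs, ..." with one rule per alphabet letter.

A->CA, B->BD, C->D, D->B

  step 2 ⇒ step 3: BDDCADCABD ⇒ BD·B·B·D·CA·B·D·CA·BD·B
    A ↦ CA
    B ↦ BD
    C ↦ D
    D ↦ B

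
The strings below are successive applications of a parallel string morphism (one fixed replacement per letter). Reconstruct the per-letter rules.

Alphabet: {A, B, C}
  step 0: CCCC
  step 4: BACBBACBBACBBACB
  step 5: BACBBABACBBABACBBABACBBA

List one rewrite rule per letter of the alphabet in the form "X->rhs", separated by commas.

  step 4 ⇒ step 5: BACBBACBBACBBACB ⇒ BA·C·B·BA·BA·C·B·BA·BA·C·B·BA·BA·C·B·BA
    A ↦ C
    B ↦ BA
    C ↦ B

A->C, B->BA, C->B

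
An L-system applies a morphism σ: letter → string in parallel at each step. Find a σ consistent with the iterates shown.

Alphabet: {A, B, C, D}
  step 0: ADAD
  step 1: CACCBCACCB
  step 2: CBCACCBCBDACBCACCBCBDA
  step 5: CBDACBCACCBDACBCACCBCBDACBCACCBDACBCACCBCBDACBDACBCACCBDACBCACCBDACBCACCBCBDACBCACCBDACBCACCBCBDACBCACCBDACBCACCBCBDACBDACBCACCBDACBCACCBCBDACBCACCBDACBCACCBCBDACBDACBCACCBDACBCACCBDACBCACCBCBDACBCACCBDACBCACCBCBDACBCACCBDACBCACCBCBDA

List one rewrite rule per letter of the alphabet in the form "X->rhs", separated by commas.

  step 1 ⇒ step 2: CACCBCACCB ⇒ CB·CAC·CB·CB·DA·CB·CAC·CB·CB·DA
    A ↦ CAC
    B ↦ DA
    C ↦ CB
  step 0 ⇒ step 1: ADAD ⇒ CAC·CB·CAC·CB
    D ↦ CB

A->CAC, B->DA, C->CB, D->CB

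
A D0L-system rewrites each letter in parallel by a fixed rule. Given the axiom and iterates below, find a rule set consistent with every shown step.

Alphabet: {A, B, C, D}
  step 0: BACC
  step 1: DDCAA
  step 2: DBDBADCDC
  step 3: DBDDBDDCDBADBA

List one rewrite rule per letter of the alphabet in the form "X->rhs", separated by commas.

A->DC, B->D, C->A, D->DB

  step 2 ⇒ step 3: DBDBADCDC ⇒ DB·D·DB·D·DC·DB·A·DB·A
    A ↦ DC
    B ↦ D
    C ↦ A
    D ↦ DB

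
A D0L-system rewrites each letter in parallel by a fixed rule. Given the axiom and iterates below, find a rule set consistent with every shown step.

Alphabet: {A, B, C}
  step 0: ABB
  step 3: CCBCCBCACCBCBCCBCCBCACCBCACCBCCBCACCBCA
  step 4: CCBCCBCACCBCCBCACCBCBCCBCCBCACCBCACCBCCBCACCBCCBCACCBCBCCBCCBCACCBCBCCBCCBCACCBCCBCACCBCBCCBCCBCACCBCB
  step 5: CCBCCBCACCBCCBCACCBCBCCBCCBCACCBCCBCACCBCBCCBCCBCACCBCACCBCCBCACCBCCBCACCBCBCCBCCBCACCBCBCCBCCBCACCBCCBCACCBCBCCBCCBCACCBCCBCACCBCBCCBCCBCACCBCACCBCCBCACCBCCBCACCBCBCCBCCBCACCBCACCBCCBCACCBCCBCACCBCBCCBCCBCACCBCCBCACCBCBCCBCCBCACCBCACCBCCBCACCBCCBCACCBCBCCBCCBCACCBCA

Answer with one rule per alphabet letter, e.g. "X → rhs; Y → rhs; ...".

  step 4 ⇒ step 5: CCBCCBCACCBCCBCACCBCBCCBCCBCACCBCACCBCCBCACCBCCBCACCBCBCCBCCBCACCBCBCCBCCBCACCBCCBCACCBCBCCBCCBCACCBCB ⇒ CCB·CCB·CA·CCB·CCB·CA·CCB·CB·CCB·CCB·CA·CCB·CCB·CA·CCB·CB·CCB·CCB·CA·CCB·CA·CCB·CCB·CA·CCB·CCB·CA·CCB·CB·CCB·CCB·CA·CCB·CB·CCB·CCB·CA·CCB·CCB·CA·CCB·CB·CCB·CCB·CA·CCB·CCB·CA·CCB·CB·CCB·CCB·CA·CCB·CA·CCB·CCB·CA·CCB·CCB·CA·CCB·CB·CCB·CCB·CA·CCB·CA·CCB·CCB·CA·CCB·CCB·CA·CCB·CB·CCB·CCB·CA·CCB·CCB·CA·CCB·CB·CCB·CCB·CA·CCB·CA·CCB·CCB·CA·CCB·CCB·CA·CCB·CB·CCB·CCB·CA·CCB·CA
    A ↦ CB
    B ↦ CA
    C ↦ CCB

A->CB, B->CA, C->CCB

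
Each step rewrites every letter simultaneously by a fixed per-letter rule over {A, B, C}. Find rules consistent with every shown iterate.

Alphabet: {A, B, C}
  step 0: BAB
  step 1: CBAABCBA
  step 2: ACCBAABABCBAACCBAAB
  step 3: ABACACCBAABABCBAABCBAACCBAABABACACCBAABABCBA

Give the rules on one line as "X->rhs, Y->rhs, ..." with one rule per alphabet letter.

A->AB, B->CBA, C->AC

  step 2 ⇒ step 3: ACCBAABABCBAACCBAAB ⇒ AB·AC·AC·CBA·AB·AB·CBA·AB·CBA·AC·CBA·AB·AB·AC·AC·CBA·AB·AB·CBA
    A ↦ AB
    B ↦ CBA
    C ↦ AC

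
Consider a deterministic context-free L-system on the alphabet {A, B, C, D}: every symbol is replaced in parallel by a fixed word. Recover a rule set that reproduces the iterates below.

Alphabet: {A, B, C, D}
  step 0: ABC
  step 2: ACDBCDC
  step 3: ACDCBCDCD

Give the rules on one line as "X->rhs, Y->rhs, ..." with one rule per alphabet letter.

A->AC, B->BC, C->D, D->C

  step 2 ⇒ step 3: ACDBCDC ⇒ AC·D·C·BC·D·C·D
    A ↦ AC
    B ↦ BC
    C ↦ D
    D ↦ C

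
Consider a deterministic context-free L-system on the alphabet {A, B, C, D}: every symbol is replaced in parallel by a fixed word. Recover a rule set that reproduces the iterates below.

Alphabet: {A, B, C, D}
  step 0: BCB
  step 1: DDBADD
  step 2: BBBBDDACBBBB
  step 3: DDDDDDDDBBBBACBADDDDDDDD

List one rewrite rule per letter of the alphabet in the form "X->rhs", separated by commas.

  step 2 ⇒ step 3: BBBBDDACBBBB ⇒ DD·DD·DD·DD·BB·BB·AC·BA·DD·DD·DD·DD
    A ↦ AC
    B ↦ DD
    C ↦ BA
    D ↦ BB

A->AC, B->DD, C->BA, D->BB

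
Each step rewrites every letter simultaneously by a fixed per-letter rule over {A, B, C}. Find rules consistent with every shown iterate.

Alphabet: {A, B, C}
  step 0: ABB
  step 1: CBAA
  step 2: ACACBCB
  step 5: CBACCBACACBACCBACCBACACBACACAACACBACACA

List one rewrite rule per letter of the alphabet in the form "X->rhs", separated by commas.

A->CB, B->A, C->AC

  step 1 ⇒ step 2: CBAA ⇒ AC·A·CB·CB
    A ↦ CB
    B ↦ A
    C ↦ AC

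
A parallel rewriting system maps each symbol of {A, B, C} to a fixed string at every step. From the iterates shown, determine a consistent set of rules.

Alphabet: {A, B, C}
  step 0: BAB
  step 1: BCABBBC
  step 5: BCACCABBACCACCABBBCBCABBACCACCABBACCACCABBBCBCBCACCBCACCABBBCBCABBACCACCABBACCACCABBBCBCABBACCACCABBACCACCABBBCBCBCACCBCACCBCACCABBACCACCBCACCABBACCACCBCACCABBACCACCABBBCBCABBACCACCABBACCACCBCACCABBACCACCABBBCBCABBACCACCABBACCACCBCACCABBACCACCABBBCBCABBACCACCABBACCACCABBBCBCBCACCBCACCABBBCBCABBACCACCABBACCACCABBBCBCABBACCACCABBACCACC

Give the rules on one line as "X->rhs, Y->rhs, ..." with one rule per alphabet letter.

A->ABB, B->BC, C->ACC

  step 0 ⇒ step 1: BAB ⇒ BC·ABB·BC
    A ↦ ABB
    B ↦ BC
    C ↦ ACC  (constrained at step 1)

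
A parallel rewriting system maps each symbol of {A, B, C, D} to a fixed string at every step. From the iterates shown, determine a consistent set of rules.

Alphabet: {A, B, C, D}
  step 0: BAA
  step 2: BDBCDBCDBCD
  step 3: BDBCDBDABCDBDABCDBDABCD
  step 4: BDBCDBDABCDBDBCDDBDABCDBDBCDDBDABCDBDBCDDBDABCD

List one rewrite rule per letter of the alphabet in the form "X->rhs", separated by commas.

  step 3 ⇒ step 4: BDBCDBDABCDBDABCDBDABCD ⇒ BD·BCD·BD·A·BCD·BD·BCD·D·BD·A·BCD·BD·BCD·D·BD·A·BCD·BD·BCD·D·BD·A·BCD
    A ↦ D
    B ↦ BD
    C ↦ A
    D ↦ BCD

A->D, B->BD, C->A, D->BCD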